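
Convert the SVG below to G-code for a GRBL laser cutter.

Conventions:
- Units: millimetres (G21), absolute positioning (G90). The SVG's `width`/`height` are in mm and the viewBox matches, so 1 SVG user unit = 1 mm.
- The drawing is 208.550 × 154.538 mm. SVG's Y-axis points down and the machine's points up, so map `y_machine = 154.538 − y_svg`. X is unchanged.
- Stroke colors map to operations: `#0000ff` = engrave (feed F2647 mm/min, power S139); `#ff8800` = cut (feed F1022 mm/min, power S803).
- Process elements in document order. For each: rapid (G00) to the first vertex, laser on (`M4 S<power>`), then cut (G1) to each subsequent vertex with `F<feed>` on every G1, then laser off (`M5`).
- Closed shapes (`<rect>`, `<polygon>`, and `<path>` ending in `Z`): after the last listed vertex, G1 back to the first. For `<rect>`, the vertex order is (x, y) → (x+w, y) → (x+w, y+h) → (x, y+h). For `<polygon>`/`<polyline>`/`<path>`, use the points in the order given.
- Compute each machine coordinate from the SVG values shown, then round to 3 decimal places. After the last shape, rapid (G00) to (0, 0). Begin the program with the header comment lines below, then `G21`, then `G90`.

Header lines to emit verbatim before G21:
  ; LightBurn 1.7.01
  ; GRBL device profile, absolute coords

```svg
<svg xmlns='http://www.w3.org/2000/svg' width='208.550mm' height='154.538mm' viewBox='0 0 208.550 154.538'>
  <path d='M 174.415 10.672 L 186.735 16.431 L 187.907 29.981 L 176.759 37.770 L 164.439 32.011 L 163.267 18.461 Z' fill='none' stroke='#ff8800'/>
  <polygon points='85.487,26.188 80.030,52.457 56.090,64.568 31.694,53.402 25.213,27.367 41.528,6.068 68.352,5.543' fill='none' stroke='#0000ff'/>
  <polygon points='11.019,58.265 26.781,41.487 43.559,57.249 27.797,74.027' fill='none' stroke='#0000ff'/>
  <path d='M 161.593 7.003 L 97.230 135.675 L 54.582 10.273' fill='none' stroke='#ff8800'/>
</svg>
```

; LightBurn 1.7.01
; GRBL device profile, absolute coords
G21
G90
G00 X174.415 Y143.866
M4 S803
G1 X186.735 Y138.107 F1022
G1 X187.907 Y124.557 F1022
G1 X176.759 Y116.768 F1022
G1 X164.439 Y122.527 F1022
G1 X163.267 Y136.077 F1022
G1 X174.415 Y143.866 F1022
M5
G00 X85.487 Y128.350
M4 S139
G1 X80.030 Y102.081 F2647
G1 X56.090 Y89.970 F2647
G1 X31.694 Y101.136 F2647
G1 X25.213 Y127.171 F2647
G1 X41.528 Y148.470 F2647
G1 X68.352 Y148.995 F2647
G1 X85.487 Y128.350 F2647
M5
G00 X11.019 Y96.273
M4 S139
G1 X26.781 Y113.051 F2647
G1 X43.559 Y97.289 F2647
G1 X27.797 Y80.511 F2647
G1 X11.019 Y96.273 F2647
M5
G00 X161.593 Y147.535
M4 S803
G1 X97.230 Y18.863 F1022
G1 X54.582 Y144.265 F1022
M5
G00 X0.000 Y0.000

Since the viewBox matches the mm dimensions, user units are millimetres directly. The only transform is the Y-flip y_m = 154.538 − y_svg.

Shape 1 is a regular polygon drawn with `<path>`. Its stroke #ff8800 means cut at S803, F1022. After flipping Y the toolpath is (174.415,143.866) → (186.735,138.107) → (187.907,124.557) → (176.759,116.768) → (164.439,122.527) → (163.267,136.077) → (174.415,143.866), returning to the start.

Shape 2 is a regular polygon drawn with `<polygon>`. Its stroke #0000ff means engrave at S139, F2647. After flipping Y the toolpath is (85.487,128.350) → (80.030,102.081) → (56.090,89.970) → (31.694,101.136) → (25.213,127.171) → (41.528,148.470) → (68.352,148.995) → (85.487,128.350), returning to the start.

Shape 3 is a regular polygon drawn with `<polygon>`. Its stroke #0000ff means engrave at S139, F2647. After flipping Y the toolpath is (11.019,96.273) → (26.781,113.051) → (43.559,97.289) → (27.797,80.511) → (11.019,96.273), returning to the start.

Shape 4 is a open polyline drawn with `<path>`. Its stroke #ff8800 means cut at S803, F1022. After flipping Y the toolpath is (161.593,147.535) → (97.230,18.863) → (54.582,144.265).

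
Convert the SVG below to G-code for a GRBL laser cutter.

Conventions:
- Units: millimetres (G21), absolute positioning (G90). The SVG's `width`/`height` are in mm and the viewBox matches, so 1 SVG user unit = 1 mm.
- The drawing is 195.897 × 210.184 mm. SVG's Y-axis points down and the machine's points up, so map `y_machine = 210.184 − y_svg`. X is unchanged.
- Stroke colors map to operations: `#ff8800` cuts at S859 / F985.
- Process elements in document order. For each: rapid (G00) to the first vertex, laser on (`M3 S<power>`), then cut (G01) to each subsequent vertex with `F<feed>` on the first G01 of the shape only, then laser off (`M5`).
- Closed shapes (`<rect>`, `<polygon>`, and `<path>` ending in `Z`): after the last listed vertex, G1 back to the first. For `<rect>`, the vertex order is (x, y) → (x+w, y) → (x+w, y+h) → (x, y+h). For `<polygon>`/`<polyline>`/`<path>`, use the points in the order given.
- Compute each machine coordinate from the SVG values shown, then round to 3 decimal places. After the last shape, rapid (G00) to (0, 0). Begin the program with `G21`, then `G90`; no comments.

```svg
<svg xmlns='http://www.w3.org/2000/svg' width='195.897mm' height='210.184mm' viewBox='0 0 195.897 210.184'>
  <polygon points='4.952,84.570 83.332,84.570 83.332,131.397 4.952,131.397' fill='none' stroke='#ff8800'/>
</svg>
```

Since the viewBox matches the mm dimensions, user units are millimetres directly. The only transform is the Y-flip y_m = 210.184 − y_svg.

Shape 1 is a rectangle drawn with `<polygon>`. Its stroke #ff8800 means cut at S859, F985. After flipping Y the toolpath is (4.952,125.614) → (83.332,125.614) → (83.332,78.787) → (4.952,78.787) → (4.952,125.614), returning to the start.

G21
G90
G00 X4.952 Y125.614
M3 S859
G01 X83.332 Y125.614 F985
G01 X83.332 Y78.787
G01 X4.952 Y78.787
G01 X4.952 Y125.614
M5
G00 X0.000 Y0.000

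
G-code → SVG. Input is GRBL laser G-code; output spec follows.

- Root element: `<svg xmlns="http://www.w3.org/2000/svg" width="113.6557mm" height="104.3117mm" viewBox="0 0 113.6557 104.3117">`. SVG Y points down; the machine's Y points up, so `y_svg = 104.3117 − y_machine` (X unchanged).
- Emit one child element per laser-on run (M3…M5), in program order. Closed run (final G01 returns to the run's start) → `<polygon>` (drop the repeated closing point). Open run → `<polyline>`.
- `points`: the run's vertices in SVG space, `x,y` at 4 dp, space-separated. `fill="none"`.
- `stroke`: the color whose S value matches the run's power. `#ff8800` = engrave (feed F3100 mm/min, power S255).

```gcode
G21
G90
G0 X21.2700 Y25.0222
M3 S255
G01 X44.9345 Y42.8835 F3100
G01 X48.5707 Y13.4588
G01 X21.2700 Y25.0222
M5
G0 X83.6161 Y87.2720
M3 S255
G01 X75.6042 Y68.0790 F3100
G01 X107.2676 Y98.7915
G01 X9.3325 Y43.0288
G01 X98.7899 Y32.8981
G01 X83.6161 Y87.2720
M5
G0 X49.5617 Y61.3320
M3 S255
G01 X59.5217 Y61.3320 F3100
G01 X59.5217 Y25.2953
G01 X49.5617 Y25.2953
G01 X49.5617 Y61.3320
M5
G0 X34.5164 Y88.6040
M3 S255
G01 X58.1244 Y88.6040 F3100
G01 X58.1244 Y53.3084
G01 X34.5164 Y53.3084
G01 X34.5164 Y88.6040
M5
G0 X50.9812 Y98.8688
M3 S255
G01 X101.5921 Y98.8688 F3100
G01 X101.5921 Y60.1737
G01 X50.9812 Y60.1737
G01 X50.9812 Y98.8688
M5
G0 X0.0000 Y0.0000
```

<svg xmlns="http://www.w3.org/2000/svg" width="113.6557mm" height="104.3117mm" viewBox="0 0 113.6557 104.3117">
  <polygon points="21.2700,79.2895 44.9345,61.4282 48.5707,90.8529" fill="none" stroke="#ff8800"/>
  <polygon points="83.6161,17.0397 75.6042,36.2327 107.2676,5.5202 9.3325,61.2829 98.7899,71.4136" fill="none" stroke="#ff8800"/>
  <polygon points="49.5617,42.9797 59.5217,42.9797 59.5217,79.0164 49.5617,79.0164" fill="none" stroke="#ff8800"/>
  <polygon points="34.5164,15.7077 58.1244,15.7077 58.1244,51.0033 34.5164,51.0033" fill="none" stroke="#ff8800"/>
  <polygon points="50.9812,5.4429 101.5921,5.4429 101.5921,44.1380 50.9812,44.1380" fill="none" stroke="#ff8800"/>
</svg>

Each laser-on run becomes one SVG element. Flip Y back into SVG space with y_svg = 104.3117 − y_machine. Every run uses S255, so all elements get stroke `#ff8800` (engrave).

Run 1: The run returns to its start, so emit a `<polygon>` with points (Y-flipped): 21.2700,79.2895 44.9345,61.4282 48.5707,90.8529.

Run 2: The run returns to its start, so emit a `<polygon>` with points (Y-flipped): 83.6161,17.0397 75.6042,36.2327 107.2676,5.5202 9.3325,61.2829 98.7899,71.4136.

Run 3: The run returns to its start, so emit a `<polygon>` with points (Y-flipped): 49.5617,42.9797 59.5217,42.9797 59.5217,79.0164 49.5617,79.0164.

Run 4: The run returns to its start, so emit a `<polygon>` with points (Y-flipped): 34.5164,15.7077 58.1244,15.7077 58.1244,51.0033 34.5164,51.0033.

Run 5: The run returns to its start, so emit a `<polygon>` with points (Y-flipped): 50.9812,5.4429 101.5921,5.4429 101.5921,44.1380 50.9812,44.1380.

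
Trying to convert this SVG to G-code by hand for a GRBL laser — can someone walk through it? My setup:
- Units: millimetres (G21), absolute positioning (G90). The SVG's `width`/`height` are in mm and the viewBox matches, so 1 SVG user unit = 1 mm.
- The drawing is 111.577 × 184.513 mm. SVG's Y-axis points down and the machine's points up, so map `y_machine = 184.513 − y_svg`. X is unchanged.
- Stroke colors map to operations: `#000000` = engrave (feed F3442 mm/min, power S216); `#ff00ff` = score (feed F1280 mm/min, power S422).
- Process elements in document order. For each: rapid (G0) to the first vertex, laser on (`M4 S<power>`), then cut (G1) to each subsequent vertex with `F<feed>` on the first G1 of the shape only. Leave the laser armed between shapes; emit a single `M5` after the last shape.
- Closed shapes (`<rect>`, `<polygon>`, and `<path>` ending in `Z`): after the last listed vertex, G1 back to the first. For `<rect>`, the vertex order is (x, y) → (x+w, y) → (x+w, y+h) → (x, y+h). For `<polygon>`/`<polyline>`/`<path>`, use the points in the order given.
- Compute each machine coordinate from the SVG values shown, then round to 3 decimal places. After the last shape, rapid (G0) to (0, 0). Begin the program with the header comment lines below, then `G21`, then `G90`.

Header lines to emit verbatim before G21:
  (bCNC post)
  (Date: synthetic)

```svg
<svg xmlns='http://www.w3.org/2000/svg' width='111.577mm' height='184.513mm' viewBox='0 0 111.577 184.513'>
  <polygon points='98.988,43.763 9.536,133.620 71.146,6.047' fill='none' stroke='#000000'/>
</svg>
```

(bCNC post)
(Date: synthetic)
G21
G90
G0 X98.988 Y140.750
M4 S216
G1 X9.536 Y50.893 F3442
G1 X71.146 Y178.466
G1 X98.988 Y140.750
M5
G0 X0.000 Y0.000

viewBox `0 0 111.577 184.513` with mm width/height → 1 unit = 1 mm. Flip: y_m = 184.513 − y_svg.

**Shape 1** — `<polygon>` closed polygon, stroke `#000000` → engrave (S216, F3442). Machine vertices: (98.988,140.750) → (9.536,50.893) → (71.146,178.466) → (98.988,140.750). Closed: final G1 returns to the first vertex.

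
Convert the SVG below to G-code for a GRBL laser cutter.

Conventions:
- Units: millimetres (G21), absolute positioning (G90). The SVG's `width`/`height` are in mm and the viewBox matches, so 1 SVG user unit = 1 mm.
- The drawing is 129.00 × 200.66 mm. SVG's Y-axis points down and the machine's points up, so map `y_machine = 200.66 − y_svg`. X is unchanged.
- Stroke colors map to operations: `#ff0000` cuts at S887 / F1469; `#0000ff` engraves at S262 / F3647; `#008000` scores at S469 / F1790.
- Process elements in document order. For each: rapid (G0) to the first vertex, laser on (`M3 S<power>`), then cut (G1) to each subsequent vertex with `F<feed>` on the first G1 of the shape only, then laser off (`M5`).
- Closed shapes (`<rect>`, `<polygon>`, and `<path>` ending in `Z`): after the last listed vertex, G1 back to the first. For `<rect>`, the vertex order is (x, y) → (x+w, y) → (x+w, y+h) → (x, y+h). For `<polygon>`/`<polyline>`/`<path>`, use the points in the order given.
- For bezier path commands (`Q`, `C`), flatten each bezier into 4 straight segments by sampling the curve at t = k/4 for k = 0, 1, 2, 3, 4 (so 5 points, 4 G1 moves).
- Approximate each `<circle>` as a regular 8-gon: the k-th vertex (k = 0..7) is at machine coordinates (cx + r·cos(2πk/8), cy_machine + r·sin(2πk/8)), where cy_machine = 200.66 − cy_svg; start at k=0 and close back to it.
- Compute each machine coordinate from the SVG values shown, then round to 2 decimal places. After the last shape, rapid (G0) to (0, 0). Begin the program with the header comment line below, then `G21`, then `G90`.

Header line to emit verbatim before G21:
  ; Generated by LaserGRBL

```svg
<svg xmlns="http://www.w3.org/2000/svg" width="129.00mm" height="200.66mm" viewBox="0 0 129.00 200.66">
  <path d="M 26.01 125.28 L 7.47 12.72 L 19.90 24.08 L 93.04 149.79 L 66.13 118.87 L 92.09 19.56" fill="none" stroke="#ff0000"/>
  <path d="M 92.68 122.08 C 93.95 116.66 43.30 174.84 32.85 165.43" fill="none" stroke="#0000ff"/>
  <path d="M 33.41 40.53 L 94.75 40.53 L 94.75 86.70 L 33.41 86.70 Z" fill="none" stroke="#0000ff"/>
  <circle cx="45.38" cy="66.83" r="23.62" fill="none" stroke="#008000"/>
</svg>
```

1 u = 1 mm; y_m = 200.66 − y.

[1] `<path>` open polyline, #ff0000→cut S887 F1469: (26.01,75.38) → (7.47,187.94) → (19.90,176.58) → (93.04,50.87) → (66.13,81.79) → (92.09,181.10)

[2] `<path>` cubic bezier, #0000ff→engrave S262 F3647: (92.68,78.58) → (85.34,72.77) → (67.16,55.41) → (46.79,38.80) → (32.85,35.23)

[3] `<path>` rectangle, #0000ff→engrave S262 F3647: (33.41,160.13) → (94.75,160.13) → (94.75,113.96) → (33.41,113.96) → (33.41,160.13) (closed)

[4] `<circle>` circle, #008000→score S469 F1790: (69.00,133.83) → (62.08,150.53) → (45.38,157.45) → (28.68,150.53) → (21.76,133.83) → (28.68,117.13) → (45.38,110.21) → (62.08,117.13) → (69.00,133.83) (closed)

; Generated by LaserGRBL
G21
G90
G0 X26.01 Y75.38
M3 S887
G1 X7.47 Y187.94 F1469
G1 X19.90 Y176.58
G1 X93.04 Y50.87
G1 X66.13 Y81.79
G1 X92.09 Y181.10
M5
G0 X92.68 Y78.58
M3 S262
G1 X85.34 Y72.77 F3647
G1 X67.16 Y55.41
G1 X46.79 Y38.80
G1 X32.85 Y35.23
M5
G0 X33.41 Y160.13
M3 S262
G1 X94.75 Y160.13 F3647
G1 X94.75 Y113.96
G1 X33.41 Y113.96
G1 X33.41 Y160.13
M5
G0 X69.00 Y133.83
M3 S469
G1 X62.08 Y150.53 F1790
G1 X45.38 Y157.45
G1 X28.68 Y150.53
G1 X21.76 Y133.83
G1 X28.68 Y117.13
G1 X45.38 Y110.21
G1 X62.08 Y117.13
G1 X69.00 Y133.83
M5
G0 X0.00 Y0.00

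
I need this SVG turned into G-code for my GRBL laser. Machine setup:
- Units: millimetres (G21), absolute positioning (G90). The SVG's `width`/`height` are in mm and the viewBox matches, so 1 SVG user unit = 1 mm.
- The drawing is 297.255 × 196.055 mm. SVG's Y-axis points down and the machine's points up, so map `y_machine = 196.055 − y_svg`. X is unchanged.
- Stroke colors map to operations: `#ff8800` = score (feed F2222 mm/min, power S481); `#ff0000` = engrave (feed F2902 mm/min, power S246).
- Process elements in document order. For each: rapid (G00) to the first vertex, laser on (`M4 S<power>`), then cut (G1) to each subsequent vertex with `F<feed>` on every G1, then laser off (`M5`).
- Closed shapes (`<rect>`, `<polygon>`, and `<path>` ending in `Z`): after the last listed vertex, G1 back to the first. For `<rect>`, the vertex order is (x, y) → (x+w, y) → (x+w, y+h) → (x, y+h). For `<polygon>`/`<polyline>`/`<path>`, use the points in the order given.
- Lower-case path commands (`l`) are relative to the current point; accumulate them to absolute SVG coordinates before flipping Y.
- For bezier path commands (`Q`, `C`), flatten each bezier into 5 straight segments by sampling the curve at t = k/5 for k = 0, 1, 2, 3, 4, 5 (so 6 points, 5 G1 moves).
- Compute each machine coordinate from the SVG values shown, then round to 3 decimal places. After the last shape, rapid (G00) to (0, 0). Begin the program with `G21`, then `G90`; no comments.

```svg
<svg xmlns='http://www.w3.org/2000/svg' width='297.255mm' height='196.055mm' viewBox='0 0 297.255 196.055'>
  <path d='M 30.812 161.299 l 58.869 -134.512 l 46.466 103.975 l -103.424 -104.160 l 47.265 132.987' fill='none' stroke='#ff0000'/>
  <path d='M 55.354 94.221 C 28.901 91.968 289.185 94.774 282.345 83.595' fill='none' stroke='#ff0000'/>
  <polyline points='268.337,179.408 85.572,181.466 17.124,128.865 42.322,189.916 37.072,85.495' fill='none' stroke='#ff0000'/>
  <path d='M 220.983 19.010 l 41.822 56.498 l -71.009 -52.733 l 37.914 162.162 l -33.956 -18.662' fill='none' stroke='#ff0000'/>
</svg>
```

G21
G90
G00 X30.812 Y34.756
M4 S246
G1 X89.681 Y169.268 F2902
G1 X136.147 Y65.293 F2902
G1 X32.723 Y169.453 F2902
G1 X79.988 Y36.466 F2902
M5
G00 X55.354 Y101.834
M4 S246
G1 X69.460 Y102.731 F2902
G1 X125.797 Y103.328 F2902
G1 X197.781 Y104.539 F2902
G1 X258.825 Y107.278 F2902
G1 X282.345 Y112.460 F2902
M5
G00 X268.337 Y16.647
M4 S246
G1 X85.572 Y14.589 F2902
G1 X17.124 Y67.190 F2902
G1 X42.322 Y6.139 F2902
G1 X37.072 Y110.560 F2902
M5
G00 X220.983 Y177.045
M4 S246
G1 X262.805 Y120.547 F2902
G1 X191.796 Y173.280 F2902
G1 X229.710 Y11.118 F2902
G1 X195.754 Y29.780 F2902
M5
G00 X0.000 Y0.000

viewBox `0 0 297.255 196.055` with mm width/height → 1 unit = 1 mm. Flip: y_m = 196.055 − y_svg.

**Shape 1** — `<path>` open polyline, stroke `#ff0000` → engrave (S246, F2902). Machine vertices: (30.812,34.756) → (89.681,169.268) → (136.147,65.293) → (32.723,169.453) → (79.988,36.466). Open path.

**Shape 2** — `<path>` cubic bezier, stroke `#ff0000` → engrave (S246, F2902). Control points (SVG): P0=(55.354,94.221), P1=(28.901,91.968), P2=(289.185,94.774), P3=(282.345,83.595); sampled at t=k/5. Machine vertices: (55.354,101.834) → (69.460,102.731) → (125.797,103.328) → (197.781,104.539) → (258.825,107.278) → (282.345,112.460). Open path.

**Shape 3** — `<polyline>` open polyline, stroke `#ff0000` → engrave (S246, F2902). Machine vertices: (268.337,16.647) → (85.572,14.589) → (17.124,67.190) → (42.322,6.139) → (37.072,110.560). Open path.

**Shape 4** — `<path>` open polyline, stroke `#ff0000` → engrave (S246, F2902). Machine vertices: (220.983,177.045) → (262.805,120.547) → (191.796,173.280) → (229.710,11.118) → (195.754,29.780). Open path.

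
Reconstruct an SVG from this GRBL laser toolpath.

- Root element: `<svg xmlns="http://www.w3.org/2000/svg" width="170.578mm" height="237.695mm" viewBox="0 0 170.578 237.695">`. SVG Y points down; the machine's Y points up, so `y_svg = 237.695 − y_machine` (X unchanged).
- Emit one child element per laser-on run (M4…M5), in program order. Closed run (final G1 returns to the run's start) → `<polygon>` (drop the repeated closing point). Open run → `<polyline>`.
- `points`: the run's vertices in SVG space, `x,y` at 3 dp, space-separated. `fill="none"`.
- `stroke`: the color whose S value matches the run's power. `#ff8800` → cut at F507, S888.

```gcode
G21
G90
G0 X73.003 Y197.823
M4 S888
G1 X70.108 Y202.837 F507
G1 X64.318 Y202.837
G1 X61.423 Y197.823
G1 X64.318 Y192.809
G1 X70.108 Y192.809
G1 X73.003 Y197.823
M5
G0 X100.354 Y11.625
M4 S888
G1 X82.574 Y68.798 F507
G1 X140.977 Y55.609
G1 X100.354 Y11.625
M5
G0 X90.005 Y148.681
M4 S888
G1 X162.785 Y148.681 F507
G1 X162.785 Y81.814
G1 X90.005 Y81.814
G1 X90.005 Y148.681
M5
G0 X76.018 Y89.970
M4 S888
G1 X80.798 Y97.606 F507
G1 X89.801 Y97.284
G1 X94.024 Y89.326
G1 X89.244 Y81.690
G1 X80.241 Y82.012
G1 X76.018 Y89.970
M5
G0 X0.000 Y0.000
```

Machine Y-up, SVG Y-down with viewBox height 237.695, so y_svg = 237.695 − y_machine; X carries over. Every run uses S888, so all elements get stroke `#ff8800` (cut).

Run 1: The run returns to its start, so emit a `<polygon>` with points (Y-flipped): 73.003,39.872 70.108,34.858 64.318,34.858 61.423,39.872 64.318,44.886 70.108,44.886.

Run 2: The run returns to its start, so emit a `<polygon>` with points (Y-flipped): 100.354,226.070 82.574,168.897 140.977,182.086.

Run 3: The run returns to its start, so emit a `<polygon>` with points (Y-flipped): 90.005,89.014 162.785,89.014 162.785,155.881 90.005,155.881.

Run 4: The run returns to its start, so emit a `<polygon>` with points (Y-flipped): 76.018,147.725 80.798,140.089 89.801,140.411 94.024,148.369 89.244,156.005 80.241,155.683.

<svg xmlns="http://www.w3.org/2000/svg" width="170.578mm" height="237.695mm" viewBox="0 0 170.578 237.695">
  <polygon points="73.003,39.872 70.108,34.858 64.318,34.858 61.423,39.872 64.318,44.886 70.108,44.886" fill="none" stroke="#ff8800"/>
  <polygon points="100.354,226.070 82.574,168.897 140.977,182.086" fill="none" stroke="#ff8800"/>
  <polygon points="90.005,89.014 162.785,89.014 162.785,155.881 90.005,155.881" fill="none" stroke="#ff8800"/>
  <polygon points="76.018,147.725 80.798,140.089 89.801,140.411 94.024,148.369 89.244,156.005 80.241,155.683" fill="none" stroke="#ff8800"/>
</svg>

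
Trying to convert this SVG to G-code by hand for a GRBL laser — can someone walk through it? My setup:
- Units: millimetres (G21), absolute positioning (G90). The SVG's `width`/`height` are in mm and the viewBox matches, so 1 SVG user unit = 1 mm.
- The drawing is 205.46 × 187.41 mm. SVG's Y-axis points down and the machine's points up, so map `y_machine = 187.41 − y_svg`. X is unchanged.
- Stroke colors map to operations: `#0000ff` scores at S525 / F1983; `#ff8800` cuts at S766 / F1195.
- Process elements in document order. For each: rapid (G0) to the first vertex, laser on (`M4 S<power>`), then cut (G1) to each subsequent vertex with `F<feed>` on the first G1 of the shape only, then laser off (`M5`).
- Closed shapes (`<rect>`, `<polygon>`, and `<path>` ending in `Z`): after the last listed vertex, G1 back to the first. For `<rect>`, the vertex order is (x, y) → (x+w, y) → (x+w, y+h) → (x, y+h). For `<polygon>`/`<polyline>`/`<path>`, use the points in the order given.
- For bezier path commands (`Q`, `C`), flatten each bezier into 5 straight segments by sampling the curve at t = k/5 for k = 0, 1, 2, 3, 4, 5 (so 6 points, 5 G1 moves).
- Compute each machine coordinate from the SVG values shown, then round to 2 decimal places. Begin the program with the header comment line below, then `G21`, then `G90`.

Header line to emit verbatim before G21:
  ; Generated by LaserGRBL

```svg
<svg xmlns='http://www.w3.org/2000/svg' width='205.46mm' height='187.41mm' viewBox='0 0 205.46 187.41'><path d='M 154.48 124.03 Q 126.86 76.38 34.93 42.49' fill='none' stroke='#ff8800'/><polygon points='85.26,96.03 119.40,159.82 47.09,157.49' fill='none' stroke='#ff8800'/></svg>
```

Since the viewBox matches the mm dimensions, user units are millimetres directly. The only transform is the Y-flip y_m = 187.41 − y_svg.

Shape 1 is a quadratic bezier drawn with `<path>`. Its stroke #ff8800 means cut at S766, F1195. After flipping Y the toolpath is (154.48,63.38) → (140.86,81.89) → (122.09,99.30) → (98.18,115.61) → (69.13,130.81) → (34.93,144.92).

Shape 2 is a regular polygon drawn with `<polygon>`. Its stroke #ff8800 means cut at S766, F1195. After flipping Y the toolpath is (85.26,91.38) → (119.40,27.59) → (47.09,29.92) → (85.26,91.38), returning to the start.

; Generated by LaserGRBL
G21
G90
G0 X154.48 Y63.38
M4 S766
G1 X140.86 Y81.89 F1195
G1 X122.09 Y99.30
G1 X98.18 Y115.61
G1 X69.13 Y130.81
G1 X34.93 Y144.92
M5
G0 X85.26 Y91.38
M4 S766
G1 X119.40 Y27.59 F1195
G1 X47.09 Y29.92
G1 X85.26 Y91.38
M5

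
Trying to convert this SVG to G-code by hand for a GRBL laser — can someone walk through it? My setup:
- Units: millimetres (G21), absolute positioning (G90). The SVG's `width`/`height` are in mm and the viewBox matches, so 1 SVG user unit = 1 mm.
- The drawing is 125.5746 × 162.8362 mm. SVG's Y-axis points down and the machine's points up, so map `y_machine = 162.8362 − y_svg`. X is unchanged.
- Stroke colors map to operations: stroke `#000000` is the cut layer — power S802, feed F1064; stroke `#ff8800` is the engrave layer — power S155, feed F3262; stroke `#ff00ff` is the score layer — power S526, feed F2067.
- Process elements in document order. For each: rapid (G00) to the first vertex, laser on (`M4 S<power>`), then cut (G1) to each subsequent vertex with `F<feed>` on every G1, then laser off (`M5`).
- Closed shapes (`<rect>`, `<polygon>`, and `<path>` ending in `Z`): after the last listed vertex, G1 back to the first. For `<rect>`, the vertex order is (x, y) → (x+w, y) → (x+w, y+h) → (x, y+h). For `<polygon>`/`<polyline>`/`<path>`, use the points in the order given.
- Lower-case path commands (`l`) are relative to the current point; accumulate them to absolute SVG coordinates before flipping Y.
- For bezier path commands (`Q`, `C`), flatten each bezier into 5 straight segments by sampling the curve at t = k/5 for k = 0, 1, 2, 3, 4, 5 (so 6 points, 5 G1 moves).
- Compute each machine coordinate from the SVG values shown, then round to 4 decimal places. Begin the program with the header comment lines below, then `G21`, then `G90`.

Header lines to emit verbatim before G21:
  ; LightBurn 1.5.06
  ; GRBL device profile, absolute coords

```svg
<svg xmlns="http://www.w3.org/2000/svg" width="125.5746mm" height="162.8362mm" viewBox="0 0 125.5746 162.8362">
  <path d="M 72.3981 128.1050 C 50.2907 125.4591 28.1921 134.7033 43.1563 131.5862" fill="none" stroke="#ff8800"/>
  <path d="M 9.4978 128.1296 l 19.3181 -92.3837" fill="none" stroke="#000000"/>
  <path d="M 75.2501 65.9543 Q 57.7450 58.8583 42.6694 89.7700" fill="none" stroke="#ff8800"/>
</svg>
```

; LightBurn 1.5.06
; GRBL device profile, absolute coords
G21
G90
G00 X72.3981 Y34.7312
M4 S155
G1 X59.4311 Y35.0859 F3262
G1 X48.2449 Y33.7511 F3262
G1 X40.6179 Y31.8908 F3262
G1 X38.3289 Y30.6691 F3262
G1 X43.1563 Y31.2500 F3262
M5
G00 X9.4978 Y34.7066
M4 S802
G1 X28.8159 Y127.0903 F1064
M5
G00 X75.2501 Y96.8819
M4 S155
G1 X68.3452 Y98.2000 F3262
G1 X61.6347 Y96.4775 F3262
G1 X55.1186 Y91.7143 F3262
G1 X48.7968 Y83.9106 F3262
G1 X42.6694 Y73.0662 F3262
M5

Since the viewBox matches the mm dimensions, user units are millimetres directly. The only transform is the Y-flip y_m = 162.8362 − y_svg.

Shape 1 is a cubic bezier drawn with `<path>`. Its stroke #ff8800 means engrave at S155, F3262. After flipping Y the toolpath is (72.3981,34.7312) → (59.4311,35.0859) → (48.2449,33.7511) → (40.6179,31.8908) → (38.3289,30.6691) → (43.1563,31.2500).

Shape 2 is a line segment drawn with `<path>`. Its stroke #000000 means cut at S802, F1064. After flipping Y the toolpath is (9.4978,34.7066) → (28.8159,127.0903).

Shape 3 is a quadratic bezier drawn with `<path>`. Its stroke #ff8800 means engrave at S155, F3262. After flipping Y the toolpath is (75.2501,96.8819) → (68.3452,98.2000) → (61.6347,96.4775) → (55.1186,91.7143) → (48.7968,83.9106) → (42.6694,73.0662).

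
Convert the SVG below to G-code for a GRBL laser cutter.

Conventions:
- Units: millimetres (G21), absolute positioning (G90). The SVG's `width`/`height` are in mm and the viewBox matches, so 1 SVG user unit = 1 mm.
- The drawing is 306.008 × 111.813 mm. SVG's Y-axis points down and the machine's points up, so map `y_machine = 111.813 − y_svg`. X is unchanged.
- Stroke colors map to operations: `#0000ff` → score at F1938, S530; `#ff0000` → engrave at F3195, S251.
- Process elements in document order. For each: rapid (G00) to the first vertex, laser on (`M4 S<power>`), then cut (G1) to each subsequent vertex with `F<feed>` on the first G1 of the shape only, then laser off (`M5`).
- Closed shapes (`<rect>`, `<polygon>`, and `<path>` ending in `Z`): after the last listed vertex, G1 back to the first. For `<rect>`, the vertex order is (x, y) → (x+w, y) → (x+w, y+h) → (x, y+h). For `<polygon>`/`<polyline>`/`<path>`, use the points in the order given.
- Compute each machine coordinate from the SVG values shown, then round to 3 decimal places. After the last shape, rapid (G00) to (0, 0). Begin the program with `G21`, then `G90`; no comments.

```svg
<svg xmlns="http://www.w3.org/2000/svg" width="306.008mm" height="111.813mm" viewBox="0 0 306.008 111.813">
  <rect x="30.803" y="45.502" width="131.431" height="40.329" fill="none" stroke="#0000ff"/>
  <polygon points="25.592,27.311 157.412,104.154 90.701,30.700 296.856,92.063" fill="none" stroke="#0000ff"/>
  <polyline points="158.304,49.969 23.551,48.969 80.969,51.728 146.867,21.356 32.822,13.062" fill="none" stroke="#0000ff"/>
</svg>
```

G21
G90
G00 X30.803 Y66.311
M4 S530
G1 X162.234 Y66.311 F1938
G1 X162.234 Y25.982
G1 X30.803 Y25.982
G1 X30.803 Y66.311
M5
G00 X25.592 Y84.502
M4 S530
G1 X157.412 Y7.659 F1938
G1 X90.701 Y81.113
G1 X296.856 Y19.750
G1 X25.592 Y84.502
M5
G00 X158.304 Y61.844
M4 S530
G1 X23.551 Y62.844 F1938
G1 X80.969 Y60.085
G1 X146.867 Y90.457
G1 X32.822 Y98.751
M5
G00 X0.000 Y0.000

Since the viewBox matches the mm dimensions, user units are millimetres directly. The only transform is the Y-flip y_m = 111.813 − y_svg.

Shape 1 is a rectangle drawn with `<rect>`. Its stroke #0000ff means score at S530, F1938. After flipping Y the toolpath is (30.803,66.311) → (162.234,66.311) → (162.234,25.982) → (30.803,25.982) → (30.803,66.311), returning to the start.

Shape 2 is a closed polygon drawn with `<polygon>`. Its stroke #0000ff means score at S530, F1938. After flipping Y the toolpath is (25.592,84.502) → (157.412,7.659) → (90.701,81.113) → (296.856,19.750) → (25.592,84.502), returning to the start.

Shape 3 is a open polyline drawn with `<polyline>`. Its stroke #0000ff means score at S530, F1938. After flipping Y the toolpath is (158.304,61.844) → (23.551,62.844) → (80.969,60.085) → (146.867,90.457) → (32.822,98.751).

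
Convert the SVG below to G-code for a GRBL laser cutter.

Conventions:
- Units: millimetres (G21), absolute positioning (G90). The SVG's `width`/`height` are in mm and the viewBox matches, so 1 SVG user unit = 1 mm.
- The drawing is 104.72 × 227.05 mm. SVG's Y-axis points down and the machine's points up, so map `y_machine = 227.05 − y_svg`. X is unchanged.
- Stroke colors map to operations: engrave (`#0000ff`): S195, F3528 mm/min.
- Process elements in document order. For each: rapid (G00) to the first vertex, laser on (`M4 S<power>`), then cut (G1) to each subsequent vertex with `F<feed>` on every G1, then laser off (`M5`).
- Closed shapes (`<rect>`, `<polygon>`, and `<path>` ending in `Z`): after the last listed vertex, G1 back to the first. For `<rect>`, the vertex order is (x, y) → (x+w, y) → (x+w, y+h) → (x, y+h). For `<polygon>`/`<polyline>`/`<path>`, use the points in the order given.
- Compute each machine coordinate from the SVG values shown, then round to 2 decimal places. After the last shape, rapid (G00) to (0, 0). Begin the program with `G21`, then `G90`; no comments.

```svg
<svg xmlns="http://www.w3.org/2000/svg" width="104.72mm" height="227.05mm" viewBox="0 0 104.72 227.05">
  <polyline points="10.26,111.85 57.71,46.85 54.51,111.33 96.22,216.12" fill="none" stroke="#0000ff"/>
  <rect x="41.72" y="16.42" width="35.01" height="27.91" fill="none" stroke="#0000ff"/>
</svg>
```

G21
G90
G00 X10.26 Y115.20
M4 S195
G1 X57.71 Y180.20 F3528
G1 X54.51 Y115.72 F3528
G1 X96.22 Y10.93 F3528
M5
G00 X41.72 Y210.63
M4 S195
G1 X76.73 Y210.63 F3528
G1 X76.73 Y182.72 F3528
G1 X41.72 Y182.72 F3528
G1 X41.72 Y210.63 F3528
M5
G00 X0.00 Y0.00

viewBox `0 0 104.72 227.05` with mm width/height → 1 unit = 1 mm. Flip: y_m = 227.05 − y_svg.

**Shape 1** — `<polyline>` open polyline, stroke `#0000ff` → engrave (S195, F3528). Machine vertices: (10.26,115.20) → (57.71,180.20) → (54.51,115.72) → (96.22,10.93). Open path.

**Shape 2** — `<rect>` rectangle, stroke `#0000ff` → engrave (S195, F3528). Machine vertices: (41.72,210.63) → (76.73,210.63) → (76.73,182.72) → (41.72,182.72) → (41.72,210.63). Closed: final G1 returns to the first vertex.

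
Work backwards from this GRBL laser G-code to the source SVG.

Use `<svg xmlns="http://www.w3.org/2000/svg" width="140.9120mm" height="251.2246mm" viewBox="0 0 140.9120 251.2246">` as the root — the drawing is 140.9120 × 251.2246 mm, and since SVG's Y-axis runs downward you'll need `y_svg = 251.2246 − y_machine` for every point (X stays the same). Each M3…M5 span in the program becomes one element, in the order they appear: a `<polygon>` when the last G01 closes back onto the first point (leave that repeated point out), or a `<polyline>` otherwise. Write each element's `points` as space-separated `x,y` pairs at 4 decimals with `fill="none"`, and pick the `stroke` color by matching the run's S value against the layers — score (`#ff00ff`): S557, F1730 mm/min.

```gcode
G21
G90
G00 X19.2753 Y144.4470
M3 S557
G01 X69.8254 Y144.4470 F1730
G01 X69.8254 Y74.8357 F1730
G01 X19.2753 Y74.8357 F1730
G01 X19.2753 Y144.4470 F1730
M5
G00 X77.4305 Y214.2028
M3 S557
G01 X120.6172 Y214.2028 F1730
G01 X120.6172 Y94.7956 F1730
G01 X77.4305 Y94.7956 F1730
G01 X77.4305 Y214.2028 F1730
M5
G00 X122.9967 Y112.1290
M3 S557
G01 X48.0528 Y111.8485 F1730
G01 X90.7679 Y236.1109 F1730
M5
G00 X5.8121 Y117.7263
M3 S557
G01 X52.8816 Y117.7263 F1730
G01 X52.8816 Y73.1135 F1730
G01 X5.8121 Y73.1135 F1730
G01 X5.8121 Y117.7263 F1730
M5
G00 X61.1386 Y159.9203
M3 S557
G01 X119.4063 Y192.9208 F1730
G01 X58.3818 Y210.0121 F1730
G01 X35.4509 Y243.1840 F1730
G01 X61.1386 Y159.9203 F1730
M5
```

<svg xmlns="http://www.w3.org/2000/svg" width="140.9120mm" height="251.2246mm" viewBox="0 0 140.9120 251.2246">
  <polygon points="19.2753,106.7776 69.8254,106.7776 69.8254,176.3889 19.2753,176.3889" fill="none" stroke="#ff00ff"/>
  <polygon points="77.4305,37.0218 120.6172,37.0218 120.6172,156.4290 77.4305,156.4290" fill="none" stroke="#ff00ff"/>
  <polyline points="122.9967,139.0956 48.0528,139.3761 90.7679,15.1137" fill="none" stroke="#ff00ff"/>
  <polygon points="5.8121,133.4983 52.8816,133.4983 52.8816,178.1111 5.8121,178.1111" fill="none" stroke="#ff00ff"/>
  <polygon points="61.1386,91.3043 119.4063,58.3038 58.3818,41.2125 35.4509,8.0406" fill="none" stroke="#ff00ff"/>
</svg>

Each laser-on run becomes one SVG element. Flip Y back into SVG space with y_svg = 251.2246 − y_machine. Every run uses S557, so all elements get stroke `#ff00ff` (score).

Run 1: The run returns to its start, so emit a `<polygon>` with points (Y-flipped): 19.2753,106.7776 69.8254,106.7776 69.8254,176.3889 19.2753,176.3889.

Run 2: The run returns to its start, so emit a `<polygon>` with points (Y-flipped): 77.4305,37.0218 120.6172,37.0218 120.6172,156.4290 77.4305,156.4290.

Run 3: The run is open, so emit a `<polyline>` with points (Y-flipped): 122.9967,139.0956 48.0528,139.3761 90.7679,15.1137.

Run 4: The run returns to its start, so emit a `<polygon>` with points (Y-flipped): 5.8121,133.4983 52.8816,133.4983 52.8816,178.1111 5.8121,178.1111.

Run 5: The run returns to its start, so emit a `<polygon>` with points (Y-flipped): 61.1386,91.3043 119.4063,58.3038 58.3818,41.2125 35.4509,8.0406.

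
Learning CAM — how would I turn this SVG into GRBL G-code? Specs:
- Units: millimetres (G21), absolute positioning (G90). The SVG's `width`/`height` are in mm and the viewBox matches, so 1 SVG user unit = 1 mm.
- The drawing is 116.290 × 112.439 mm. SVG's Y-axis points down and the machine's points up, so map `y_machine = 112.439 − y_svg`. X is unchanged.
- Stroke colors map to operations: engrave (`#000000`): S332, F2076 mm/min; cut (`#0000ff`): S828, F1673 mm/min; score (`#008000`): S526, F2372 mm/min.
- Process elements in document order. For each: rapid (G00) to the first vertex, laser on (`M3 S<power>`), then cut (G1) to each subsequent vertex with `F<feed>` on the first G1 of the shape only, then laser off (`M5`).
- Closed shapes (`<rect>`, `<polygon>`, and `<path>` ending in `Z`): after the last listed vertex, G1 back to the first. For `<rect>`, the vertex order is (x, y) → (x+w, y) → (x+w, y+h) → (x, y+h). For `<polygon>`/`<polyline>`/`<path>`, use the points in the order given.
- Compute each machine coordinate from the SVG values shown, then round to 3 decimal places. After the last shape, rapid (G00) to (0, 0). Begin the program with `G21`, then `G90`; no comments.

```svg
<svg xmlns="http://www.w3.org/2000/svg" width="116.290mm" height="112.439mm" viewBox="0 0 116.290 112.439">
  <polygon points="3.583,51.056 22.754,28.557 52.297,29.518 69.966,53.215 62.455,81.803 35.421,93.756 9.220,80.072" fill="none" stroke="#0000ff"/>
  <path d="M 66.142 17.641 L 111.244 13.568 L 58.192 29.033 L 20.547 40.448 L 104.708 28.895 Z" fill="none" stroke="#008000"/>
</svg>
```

1 u = 1 mm; y_m = 112.439 − y.

[1] `<polygon>` regular polygon, #0000ff→cut S828 F1673: (3.583,61.383) → (22.754,83.882) → (52.297,82.921) → (69.966,59.224) → (62.455,30.636) → (35.421,18.683) → (9.220,32.367) → (3.583,61.383) (closed)

[2] `<path>` closed polygon, #008000→score S526 F2372: (66.142,94.798) → (111.244,98.871) → (58.192,83.406) → (20.547,71.991) → (104.708,83.544) → (66.142,94.798) (closed)

G21
G90
G00 X3.583 Y61.383
M3 S828
G1 X22.754 Y83.882 F1673
G1 X52.297 Y82.921
G1 X69.966 Y59.224
G1 X62.455 Y30.636
G1 X35.421 Y18.683
G1 X9.220 Y32.367
G1 X3.583 Y61.383
M5
G00 X66.142 Y94.798
M3 S526
G1 X111.244 Y98.871 F2372
G1 X58.192 Y83.406
G1 X20.547 Y71.991
G1 X104.708 Y83.544
G1 X66.142 Y94.798
M5
G00 X0.000 Y0.000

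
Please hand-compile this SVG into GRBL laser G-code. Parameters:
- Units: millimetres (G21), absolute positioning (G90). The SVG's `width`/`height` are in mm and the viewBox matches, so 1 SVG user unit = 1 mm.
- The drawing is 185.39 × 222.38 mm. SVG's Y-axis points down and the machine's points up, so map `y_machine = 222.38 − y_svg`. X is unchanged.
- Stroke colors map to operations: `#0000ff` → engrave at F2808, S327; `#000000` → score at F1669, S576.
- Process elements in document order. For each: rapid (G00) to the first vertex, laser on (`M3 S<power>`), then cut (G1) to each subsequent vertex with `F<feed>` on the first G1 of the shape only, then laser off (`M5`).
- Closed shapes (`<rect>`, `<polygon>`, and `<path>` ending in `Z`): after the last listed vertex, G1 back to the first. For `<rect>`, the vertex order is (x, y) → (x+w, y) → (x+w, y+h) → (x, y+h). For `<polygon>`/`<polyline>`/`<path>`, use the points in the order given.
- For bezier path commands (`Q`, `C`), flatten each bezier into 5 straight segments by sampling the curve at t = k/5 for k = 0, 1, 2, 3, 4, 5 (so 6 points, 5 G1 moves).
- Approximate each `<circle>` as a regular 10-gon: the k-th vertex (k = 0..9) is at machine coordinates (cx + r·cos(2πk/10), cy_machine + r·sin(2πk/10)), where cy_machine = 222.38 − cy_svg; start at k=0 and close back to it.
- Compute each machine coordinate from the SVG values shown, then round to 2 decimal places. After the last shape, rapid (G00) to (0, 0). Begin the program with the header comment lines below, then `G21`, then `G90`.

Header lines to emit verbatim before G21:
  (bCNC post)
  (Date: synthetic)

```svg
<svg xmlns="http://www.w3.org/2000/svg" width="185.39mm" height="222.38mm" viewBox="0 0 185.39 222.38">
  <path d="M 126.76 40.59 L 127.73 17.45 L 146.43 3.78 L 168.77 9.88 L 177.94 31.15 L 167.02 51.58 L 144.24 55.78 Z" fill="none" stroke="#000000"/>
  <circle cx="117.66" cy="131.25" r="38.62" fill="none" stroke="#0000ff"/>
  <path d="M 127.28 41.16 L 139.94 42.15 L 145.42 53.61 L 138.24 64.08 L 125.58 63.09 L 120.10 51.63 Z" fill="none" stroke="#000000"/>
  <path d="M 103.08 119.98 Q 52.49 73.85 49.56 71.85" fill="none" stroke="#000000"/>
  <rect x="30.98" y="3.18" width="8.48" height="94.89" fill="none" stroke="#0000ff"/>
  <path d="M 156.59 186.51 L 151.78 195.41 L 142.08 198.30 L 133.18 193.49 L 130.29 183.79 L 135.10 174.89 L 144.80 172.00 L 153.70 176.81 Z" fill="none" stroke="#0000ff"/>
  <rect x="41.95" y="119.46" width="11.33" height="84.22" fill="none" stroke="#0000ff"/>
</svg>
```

1 u = 1 mm; y_m = 222.38 − y.

[1] `<path>` regular polygon, #000000→score S576 F1669: (126.76,181.79) → (127.73,204.93) → (146.43,218.60) → (168.77,212.50) → (177.94,191.23) → (167.02,170.80) → (144.24,166.60) → (126.76,181.79) (closed)

[2] `<circle>` circle, #0000ff→engrave S327 F2808: (156.28,91.13) → (148.90,113.83) → (129.59,127.86) → (105.73,127.86) → (86.42,113.83) → (79.04,91.13) → (86.42,68.43) → (105.73,54.40) → (129.59,54.40) → (148.90,68.43) → (156.28,91.13) (closed)

[3] `<path>` regular polygon, #000000→score S576 F1669: (127.28,181.22) → (139.94,180.23) → (145.42,168.77) → (138.24,158.30) → (125.58,159.29) → (120.10,170.75) → (127.28,181.22) (closed)

[4] `<path>` quadratic bezier, #000000→score S576 F1669: (103.08,102.40) → (84.75,119.09) → (70.23,132.24) → (59.53,141.87) → (52.64,147.96) → (49.56,150.53)

[5] `<rect>` rectangle, #0000ff→engrave S327 F2808: (30.98,219.20) → (39.46,219.20) → (39.46,124.31) → (30.98,124.31) → (30.98,219.20) (closed)

[6] `<path>` regular polygon, #0000ff→engrave S327 F2808: (156.59,35.87) → (151.78,26.97) → (142.08,24.08) → (133.18,28.89) → (130.29,38.59) → (135.10,47.49) → (144.80,50.38) → (153.70,45.57) → (156.59,35.87) (closed)

[7] `<rect>` rectangle, #0000ff→engrave S327 F2808: (41.95,102.92) → (53.28,102.92) → (53.28,18.70) → (41.95,18.70) → (41.95,102.92) (closed)

(bCNC post)
(Date: synthetic)
G21
G90
G00 X126.76 Y181.79
M3 S576
G1 X127.73 Y204.93 F1669
G1 X146.43 Y218.60
G1 X168.77 Y212.50
G1 X177.94 Y191.23
G1 X167.02 Y170.80
G1 X144.24 Y166.60
G1 X126.76 Y181.79
M5
G00 X156.28 Y91.13
M3 S327
G1 X148.90 Y113.83 F2808
G1 X129.59 Y127.86
G1 X105.73 Y127.86
G1 X86.42 Y113.83
G1 X79.04 Y91.13
G1 X86.42 Y68.43
G1 X105.73 Y54.40
G1 X129.59 Y54.40
G1 X148.90 Y68.43
G1 X156.28 Y91.13
M5
G00 X127.28 Y181.22
M3 S576
G1 X139.94 Y180.23 F1669
G1 X145.42 Y168.77
G1 X138.24 Y158.30
G1 X125.58 Y159.29
G1 X120.10 Y170.75
G1 X127.28 Y181.22
M5
G00 X103.08 Y102.40
M3 S576
G1 X84.75 Y119.09 F1669
G1 X70.23 Y132.24
G1 X59.53 Y141.87
G1 X52.64 Y147.96
G1 X49.56 Y150.53
M5
G00 X30.98 Y219.20
M3 S327
G1 X39.46 Y219.20 F2808
G1 X39.46 Y124.31
G1 X30.98 Y124.31
G1 X30.98 Y219.20
M5
G00 X156.59 Y35.87
M3 S327
G1 X151.78 Y26.97 F2808
G1 X142.08 Y24.08
G1 X133.18 Y28.89
G1 X130.29 Y38.59
G1 X135.10 Y47.49
G1 X144.80 Y50.38
G1 X153.70 Y45.57
G1 X156.59 Y35.87
M5
G00 X41.95 Y102.92
M3 S327
G1 X53.28 Y102.92 F2808
G1 X53.28 Y18.70
G1 X41.95 Y18.70
G1 X41.95 Y102.92
M5
G00 X0.00 Y0.00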